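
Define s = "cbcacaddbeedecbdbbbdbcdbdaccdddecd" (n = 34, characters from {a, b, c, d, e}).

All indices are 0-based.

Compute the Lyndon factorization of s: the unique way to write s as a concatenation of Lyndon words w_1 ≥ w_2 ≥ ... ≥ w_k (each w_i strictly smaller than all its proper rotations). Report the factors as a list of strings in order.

["c", "bc", "acaddbeedecbdbbbdbcdbdaccdddecd"]

emit factor 1: 'c' (i=0, period=1)
emit factor 2: 'bc' (i=1, period=2)
emit factor 3: 'acaddbeedecbdbbbdbcdbdaccdddecd' (i=3, period=31)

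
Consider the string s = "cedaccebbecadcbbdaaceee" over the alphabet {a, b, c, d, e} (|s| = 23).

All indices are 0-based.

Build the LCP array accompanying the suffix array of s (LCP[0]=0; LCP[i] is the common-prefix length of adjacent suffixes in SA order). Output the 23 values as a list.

[0, 1, 2, 1, 0, 2, 1, 1, 0, 1, 1, 1, 2, 2, 0, 2, 1, 0, 1, 1, 1, 1, 2]

rank→(start, suffix):
  0 → (17, 'aaceee')
  1 → (3, 'accebbecadcbbdaaceee')
  2 → (18, 'aceee')
  3 → (11, 'adcbbdaaceee')
  4 → (14, 'bbdaaceee')
  5 → (7, 'bbecadcbbdaaceee')
  6 → (15, 'bdaaceee')
  7 → (8, 'becadcbbdaaceee')
  8 → (10, 'cadcbbdaaceee')
  9 → (13, 'cbbdaaceee')
  10 → (4, 'ccebbecadcbbdaaceee')
  11 → (5, 'cebbecadcbbdaaceee')
  12 → (0, 'cedaccebbecadcbbdaaceee')
  13 → (19, 'ceee')
  14 → (16, 'daaceee')
  15 → (2, 'daccebbecadcbbdaaceee')
  16 → (12, 'dcbbdaaceee')
  17 → (22, 'e')
  18 → (6, 'ebbecadcbbdaaceee')
  19 → (9, 'ecadcbbdaaceee')
  20 → (1, 'edaccebbecadcbbdaaceee')
  21 → (21, 'ee')
  22 → (20, 'eee')

SA = [17, 3, 18, 11, 14, 7, 15, 8, 10, 13, 4, 5, 0, 19, 16, 2, 12, 22, 6, 9, 1, 21, 20]
[i] adj suffixes → lcp
  [1] 17/3 → 1 ('a')
  [2] 3/18 → 2 ('ac')
  [3] 18/11 → 1 ('a')
  [4] 11/14 → 0 ('')
  [5] 14/7 → 2 ('bb')
  [6] 7/15 → 1 ('b')
  [7] 15/8 → 1 ('b')
  [8] 8/10 → 0 ('')
  [9] 10/13 → 1 ('c')
  [10] 13/4 → 1 ('c')
  [11] 4/5 → 1 ('c')
  [12] 5/0 → 2 ('ce')
  [13] 0/19 → 2 ('ce')
  [14] 19/16 → 0 ('')
  [15] 16/2 → 2 ('da')
  [16] 2/12 → 1 ('d')
  [17] 12/22 → 0 ('')
  [18] 22/6 → 1 ('e')
  [19] 6/9 → 1 ('e')
  [20] 9/1 → 1 ('e')
  [21] 1/21 → 1 ('e')
  [22] 21/20 → 2 ('ee')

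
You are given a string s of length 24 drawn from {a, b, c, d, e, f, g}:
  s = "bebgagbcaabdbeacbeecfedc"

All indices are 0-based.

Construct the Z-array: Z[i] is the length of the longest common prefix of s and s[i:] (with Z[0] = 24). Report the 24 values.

Z[0]=24
i=1: outside box; Z[1]=0
i=2: outside box; Z[2]=1 extend→box=[2,3)
i=3: outside box; Z[3]=0
i=4: outside box; Z[4]=0
i=5: outside box; Z[5]=0
i=6: outside box; Z[6]=1 extend→box=[6,7)
i=7: outside box; Z[7]=0
i=8: outside box; Z[8]=0
i=9: outside box; Z[9]=0
i=10: outside box; Z[10]=1 extend→box=[10,11)
i=11: outside box; Z[11]=0
i=12: outside box; Z[12]=2 extend→box=[12,14)
i=13: min(r-i=1, Z[1]=0)=0; Z[13]=0
i=14: outside box; Z[14]=0
i=15: outside box; Z[15]=0
i=16: outside box; Z[16]=2 extend→box=[16,18)
i=17: min(r-i=1, Z[1]=0)=0; Z[17]=0
i=18: outside box; Z[18]=0
i=19: outside box; Z[19]=0
i=20: outside box; Z[20]=0
i=21: outside box; Z[21]=0
i=22: outside box; Z[22]=0
i=23: outside box; Z[23]=0

[24, 0, 1, 0, 0, 0, 1, 0, 0, 0, 1, 0, 2, 0, 0, 0, 2, 0, 0, 0, 0, 0, 0, 0]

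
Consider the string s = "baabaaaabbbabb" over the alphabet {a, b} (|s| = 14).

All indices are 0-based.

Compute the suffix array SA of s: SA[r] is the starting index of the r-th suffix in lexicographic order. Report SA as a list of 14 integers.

rank→(start, suffix):
  0 → (4, 'aaaabbbabb')
  1 → (5, 'aaabbbabb')
  2 → (1, 'aabaaaabbbabb')
  3 → (6, 'aabbbabb')
  4 → (2, 'abaaaabbbabb')
  5 → (11, 'abb')
  6 → (7, 'abbbabb')
  7 → (13, 'b')
  8 → (3, 'baaaabbbabb')
  9 → (0, 'baabaaaabbbabb')
  10 → (10, 'babb')
  11 → (12, 'bb')
  12 → (9, 'bbabb')
  13 → (8, 'bbbabb')

[4, 5, 1, 6, 2, 11, 7, 13, 3, 0, 10, 12, 9, 8]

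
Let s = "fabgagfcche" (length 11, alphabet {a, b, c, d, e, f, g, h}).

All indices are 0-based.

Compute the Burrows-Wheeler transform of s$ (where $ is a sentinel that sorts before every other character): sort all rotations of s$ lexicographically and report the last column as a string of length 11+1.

efgafch$gbac

rank  rotation      last
    0  $fabgagfcche  e
    1  abgagfcche$f  f
    2  agfcche$fabg  g
    3  bgagfcche$fa  a
    4  cche$fabgagf  f
    5  che$fabgagfc  c
    6  e$fabgagfcch  h
    7  fabgagfcche$  $
    8  fcche$fabgag  g
    9  gagfcche$fab  b
   10  gfcche$fabga  a
   11  he$fabgagfcc  c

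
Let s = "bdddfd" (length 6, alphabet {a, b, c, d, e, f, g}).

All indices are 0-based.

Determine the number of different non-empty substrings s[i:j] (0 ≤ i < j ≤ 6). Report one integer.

17

rank→(start, suffix):
  0 → (0, 'bdddfd')
  1 → (5, 'd')
  2 → (1, 'dddfd')
  3 → (2, 'ddfd')
  4 → (3, 'dfd')
  5 → (4, 'fd')

SA = [0, 5, 1, 2, 3, 4]
[i] adj suffixes → lcp
  [1] 0/5 → 0 ('')
  [2] 5/1 → 1 ('d')
  [3] 1/2 → 2 ('dd')
  [4] 2/3 → 1 ('d')
  [5] 3/4 → 0 ('')

n(n+1)/2 = 6·7/2 = 21
Σ LCP = 0 + 0 + 1 + 2 + 1 + 0 = 4
distinct = 21 − 4 = 17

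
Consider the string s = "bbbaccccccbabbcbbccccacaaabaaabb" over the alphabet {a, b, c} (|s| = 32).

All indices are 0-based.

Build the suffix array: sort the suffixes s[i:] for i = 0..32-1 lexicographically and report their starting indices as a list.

[23, 27, 24, 28, 25, 29, 11, 21, 3, 31, 26, 10, 2, 30, 1, 0, 12, 15, 13, 16, 22, 20, 9, 14, 19, 8, 18, 7, 17, 6, 5, 4]

rank | idx | suffix
   0 |  23 | aaabaaabb
   1 |  27 | aaabb
   2 |  24 | aabaaabb
   3 |  28 | aabb
   4 |  25 | abaaabb
   5 |  29 | abb
   6 |  11 | abbcbbccccacaaabaaabb
   7 |  21 | acaaabaaabb
   8 |   3 | accccccbabbcbbccccacaaabaaabb
   9 |  31 | b
  10 |  26 | baaabb
  11 |  10 | babbcbbccccacaaabaaabb
  12 |   2 | baccccccbabbcbbccccacaaabaaabb
  13 |  30 | bb
  14 |   1 | bbaccccccbabbcbbccccacaaabaaabb
  15 |   0 | bbbaccccccbabbcbbccccacaaabaaabb
  16 |  12 | bbcbbccccacaaabaaabb
  17 |  15 | bbccccacaaabaaabb
  18 |  13 | bcbbccccacaaabaaabb
  19 |  16 | bccccacaaabaaabb
  20 |  22 | caaabaaabb
  21 |  20 | cacaaabaaabb
  22 |   9 | cbabbcbbccccacaaabaaabb
  23 |  14 | cbbccccacaaabaaabb
  24 |  19 | ccacaaabaaabb
  25 |   8 | ccbabbcbbccccacaaabaaabb
  26 |  18 | cccacaaabaaabb
  27 |   7 | cccbabbcbbccccacaaabaaabb
  28 |  17 | ccccacaaabaaabb
  29 |   6 | ccccbabbcbbccccacaaabaaabb
  30 |   5 | cccccbabbcbbccccacaaabaaabb
  31 |   4 | ccccccbabbcbbccccacaaabaaabb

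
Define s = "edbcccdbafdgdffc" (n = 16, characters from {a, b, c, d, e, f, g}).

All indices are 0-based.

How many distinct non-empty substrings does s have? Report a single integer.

rank→(start, suffix):
  0 → (8, 'afdgdffc')
  1 → (7, 'bafdgdffc')
  2 → (2, 'bcccdbafdgdffc')
  3 → (15, 'c')
  4 → (3, 'cccdbafdgdffc')
  5 → (4, 'ccdbafdgdffc')
  6 → (5, 'cdbafdgdffc')
  7 → (6, 'dbafdgdffc')
  8 → (1, 'dbcccdbafdgdffc')
  9 → (12, 'dffc')
  10 → (10, 'dgdffc')
  11 → (0, 'edbcccdbafdgdffc')
  12 → (14, 'fc')
  13 → (9, 'fdgdffc')
  14 → (13, 'ffc')
  15 → (11, 'gdffc')

SA = [8, 7, 2, 15, 3, 4, 5, 6, 1, 12, 10, 0, 14, 9, 13, 11]
rank  pair      lcp
   1  s[8:],s[7:]  0  ''
   2  s[7:],s[2:]  1  'b'
   3  s[2:],s[15:]  0  ''
   4  s[15:],s[3:]  1  'c'
   5  s[3:],s[4:]  2  'cc'
   6  s[4:],s[5:]  1  'c'
   7  s[5:],s[6:]  0  ''
   8  s[6:],s[1:]  2  'db'
   9  s[1:],s[12:]  1  'd'
  10  s[12:],s[10:]  1  'd'
  11  s[10:],s[0:]  0  ''
  12  s[0:],s[14:]  0  ''
  13  s[14:],s[9:]  1  'f'
  14  s[9:],s[13:]  1  'f'
  15  s[13:],s[11:]  0  ''

n(n+1)/2 = 16·17/2 = 136
Σ LCP = 0 + 0 + 1 + 0 + 1 + 2 + 1 + 0 + 2 + 1 + 1 + 0 + 0 + 1 + 1 + 0 = 11
distinct = 136 − 11 = 125

125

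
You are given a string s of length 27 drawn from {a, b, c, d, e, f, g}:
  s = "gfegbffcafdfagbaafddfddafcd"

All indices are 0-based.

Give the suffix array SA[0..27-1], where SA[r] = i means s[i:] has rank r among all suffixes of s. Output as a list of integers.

rank | idx | suffix
   0 |  15 | aafddfddafcd
   1 |  23 | afcd
   2 |  16 | afddfddafcd
   3 |   8 | afdfagbaafddfddafcd
   4 |  12 | agbaafddfddafcd
   5 |  14 | baafddfddafcd
   6 |   4 | bffcafdfagbaafddfddafcd
   7 |   7 | cafdfagbaafddfddafcd
   8 |  25 | cd
   9 |  26 | d
  10 |  22 | dafcd
  11 |  21 | ddafcd
  12 |  18 | ddfddafcd
  13 |  10 | dfagbaafddfddafcd
  14 |  19 | dfddafcd
  15 |   2 | egbffcafdfagbaafddfddafcd
  16 |  11 | fagbaafddfddafcd
  17 |   6 | fcafdfagbaafddfddafcd
  18 |  24 | fcd
  19 |  20 | fddafcd
  20 |  17 | fddfddafcd
  21 |   9 | fdfagbaafddfddafcd
  22 |   1 | fegbffcafdfagbaafddfddafcd
  23 |   5 | ffcafdfagbaafddfddafcd
  24 |  13 | gbaafddfddafcd
  25 |   3 | gbffcafdfagbaafddfddafcd
  26 |   0 | gfegbffcafdfagbaafddfddafcd

[15, 23, 16, 8, 12, 14, 4, 7, 25, 26, 22, 21, 18, 10, 19, 2, 11, 6, 24, 20, 17, 9, 1, 5, 13, 3, 0]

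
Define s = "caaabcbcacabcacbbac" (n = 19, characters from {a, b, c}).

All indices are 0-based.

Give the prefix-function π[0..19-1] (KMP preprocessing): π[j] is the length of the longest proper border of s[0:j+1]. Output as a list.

[0, 0, 0, 0, 0, 1, 0, 1, 2, 1, 2, 0, 1, 2, 1, 0, 0, 0, 1]

π[0] = 0
j=1 s[j]='a': π[1]=0 (border '')
j=2 s[j]='a': π[2]=0 (border '')
j=3 s[j]='a': π[3]=0 (border '')
j=4 s[j]='b': π[4]=0 (border '')
j=5 s[j]='c': π[5]=1 (border 'c')
j=6 s[j]='b': k: 1→0; π[6]=0 (border '')
j=7 s[j]='c': π[7]=1 (border 'c')
j=8 s[j]='a': π[8]=2 (border 'ca')
j=9 s[j]='c': k: 2→0; π[9]=1 (border 'c')
j=10 s[j]='a': π[10]=2 (border 'ca')
j=11 s[j]='b': k: 2→0; π[11]=0 (border '')
j=12 s[j]='c': π[12]=1 (border 'c')
j=13 s[j]='a': π[13]=2 (border 'ca')
j=14 s[j]='c': k: 2→0; π[14]=1 (border 'c')
j=15 s[j]='b': k: 1→0; π[15]=0 (border '')
j=16 s[j]='b': π[16]=0 (border '')
j=17 s[j]='a': π[17]=0 (border '')
j=18 s[j]='c': π[18]=1 (border 'c')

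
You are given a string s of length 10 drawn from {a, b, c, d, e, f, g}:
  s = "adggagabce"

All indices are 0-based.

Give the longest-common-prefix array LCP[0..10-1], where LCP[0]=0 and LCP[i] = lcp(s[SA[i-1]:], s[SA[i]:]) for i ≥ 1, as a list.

rank→(start, suffix):
  0 → (6, 'abce')
  1 → (0, 'adggagabce')
  2 → (4, 'agabce')
  3 → (7, 'bce')
  4 → (8, 'ce')
  5 → (1, 'dggagabce')
  6 → (9, 'e')
  7 → (5, 'gabce')
  8 → (3, 'gagabce')
  9 → (2, 'ggagabce')

SA = [6, 0, 4, 7, 8, 1, 9, 5, 3, 2]
rank  pair      lcp
   1  s[6:],s[0:]  1  'a'
   2  s[0:],s[4:]  1  'a'
   3  s[4:],s[7:]  0  ''
   4  s[7:],s[8:]  0  ''
   5  s[8:],s[1:]  0  ''
   6  s[1:],s[9:]  0  ''
   7  s[9:],s[5:]  0  ''
   8  s[5:],s[3:]  2  'ga'
   9  s[3:],s[2:]  1  'g'

[0, 1, 1, 0, 0, 0, 0, 0, 2, 1]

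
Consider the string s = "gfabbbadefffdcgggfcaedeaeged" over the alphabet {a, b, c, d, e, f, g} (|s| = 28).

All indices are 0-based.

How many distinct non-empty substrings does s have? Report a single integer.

rank | idx | suffix
   0 |   2 | abbbadefffdcgggfcaedeaeged
   1 |   6 | adefffdcgggfcaedeaeged
   2 |  19 | aedeaeged
   3 |  23 | aeged
   4 |   5 | badefffdcgggfcaedeaeged
   5 |   4 | bbadefffdcgggfcaedeaeged
   6 |   3 | bbbadefffdcgggfcaedeaeged
   7 |  18 | caedeaeged
   8 |  13 | cgggfcaedeaeged
   9 |  27 | d
  10 |  12 | dcgggfcaedeaeged
  11 |  21 | deaeged
  12 |   7 | defffdcgggfcaedeaeged
  13 |  22 | eaeged
  14 |  26 | ed
  15 |  20 | edeaeged
  16 |   8 | efffdcgggfcaedeaeged
  17 |  24 | eged
  18 |   1 | fabbbadefffdcgggfcaedeaeged
  19 |  17 | fcaedeaeged
  20 |  11 | fdcgggfcaedeaeged
  21 |  10 | ffdcgggfcaedeaeged
  22 |   9 | fffdcgggfcaedeaeged
  23 |  25 | ged
  24 |   0 | gfabbbadefffdcgggfcaedeaeged
  25 |  16 | gfcaedeaeged
  26 |  15 | ggfcaedeaeged
  27 |  14 | gggfcaedeaeged

SA = [2, 6, 19, 23, 5, 4, 3, 18, 13, 27, 12, 21, 7, 22, 26, 20, 8, 24, 1, 17, 11, 10, 9, 25, 0, 16, 15, 14]
rank  pair      lcp
   1  s[2:],s[6:]  1  'a'
   2  s[6:],s[19:]  1  'a'
   3  s[19:],s[23:]  2  'ae'
   4  s[23:],s[5:]  0  ''
   5  s[5:],s[4:]  1  'b'
   6  s[4:],s[3:]  2  'bb'
   7  s[3:],s[18:]  0  ''
   8  s[18:],s[13:]  1  'c'
   9  s[13:],s[27:]  0  ''
  10  s[27:],s[12:]  1  'd'
  11  s[12:],s[21:]  1  'd'
  12  s[21:],s[7:]  2  'de'
  13  s[7:],s[22:]  0  ''
  14  s[22:],s[26:]  1  'e'
  15  s[26:],s[20:]  2  'ed'
  16  s[20:],s[8:]  1  'e'
  17  s[8:],s[24:]  1  'e'
  18  s[24:],s[1:]  0  ''
  19  s[1:],s[17:]  1  'f'
  20  s[17:],s[11:]  1  'f'
  21  s[11:],s[10:]  1  'f'
  22  s[10:],s[9:]  2  'ff'
  23  s[9:],s[25:]  0  ''
  24  s[25:],s[0:]  1  'g'
  25  s[0:],s[16:]  2  'gf'
  26  s[16:],s[15:]  1  'g'
  27  s[15:],s[14:]  2  'gg'

n(n+1)/2 = 28·29/2 = 406
Σ LCP = 0 + 1 + 1 + 2 + 0 + 1 + 2 + 0 + 1 + 0 + 1 + 1 + 2 + 0 + 1 + 2 + 1 + 1 + 0 + 1 + 1 + 1 + 2 + 0 + 1 + 2 + 1 + 2 = 28
distinct = 406 − 28 = 378

378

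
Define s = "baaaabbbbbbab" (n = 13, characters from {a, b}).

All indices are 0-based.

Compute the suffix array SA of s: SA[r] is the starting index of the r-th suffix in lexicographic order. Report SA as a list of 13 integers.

rank | idx | suffix
   0 |   1 | aaaabbbbbbab
   1 |   2 | aaabbbbbbab
   2 |   3 | aabbbbbbab
   3 |  11 | ab
   4 |   4 | abbbbbbab
   5 |  12 | b
   6 |   0 | baaaabbbbbbab
   7 |  10 | bab
   8 |   9 | bbab
   9 |   8 | bbbab
  10 |   7 | bbbbab
  11 |   6 | bbbbbab
  12 |   5 | bbbbbbab

[1, 2, 3, 11, 4, 12, 0, 10, 9, 8, 7, 6, 5]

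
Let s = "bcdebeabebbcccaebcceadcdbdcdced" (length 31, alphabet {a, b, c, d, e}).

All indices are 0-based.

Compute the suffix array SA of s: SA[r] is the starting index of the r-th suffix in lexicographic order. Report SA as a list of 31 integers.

rank→(start, suffix):
  0 → (6, 'abebbcccaebcceadcdbdcdced')
  1 → (20, 'adcdbdcdced')
  2 → (14, 'aebcceadcdbdcdced')
  3 → (9, 'bbcccaebcceadcdbdcdced')
  4 → (10, 'bcccaebcceadcdbdcdced')
  5 → (16, 'bcceadcdbdcdced')
  6 → (0, 'bcdebeabebbcccaebcceadcdbdcdced')
  7 → (24, 'bdcdced')
  8 → (4, 'beabebbcccaebcceadcdbdcdced')
  9 → (7, 'bebbcccaebcceadcdbdcdced')
  10 → (13, 'caebcceadcdbdcdced')
  11 → (12, 'ccaebcceadcdbdcdced')
  12 → (11, 'cccaebcceadcdbdcdced')
  13 → (17, 'cceadcdbdcdced')
  14 → (22, 'cdbdcdced')
  15 → (26, 'cdced')
  16 → (1, 'cdebeabebbcccaebcceadcdbdcdced')
  17 → (18, 'ceadcdbdcdced')
  18 → (28, 'ced')
  19 → (30, 'd')
  20 → (23, 'dbdcdced')
  21 → (21, 'dcdbdcdced')
  22 → (25, 'dcdced')
  23 → (27, 'dced')
  24 → (2, 'debeabebbcccaebcceadcdbdcdced')
  25 → (5, 'eabebbcccaebcceadcdbdcdced')
  26 → (19, 'eadcdbdcdced')
  27 → (8, 'ebbcccaebcceadcdbdcdced')
  28 → (15, 'ebcceadcdbdcdced')
  29 → (3, 'ebeabebbcccaebcceadcdbdcdced')
  30 → (29, 'ed')

[6, 20, 14, 9, 10, 16, 0, 24, 4, 7, 13, 12, 11, 17, 22, 26, 1, 18, 28, 30, 23, 21, 25, 27, 2, 5, 19, 8, 15, 3, 29]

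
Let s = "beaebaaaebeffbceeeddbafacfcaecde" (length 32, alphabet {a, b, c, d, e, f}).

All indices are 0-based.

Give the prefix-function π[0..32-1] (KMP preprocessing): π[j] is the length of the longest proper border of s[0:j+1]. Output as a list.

[0, 0, 0, 0, 1, 0, 0, 0, 0, 1, 2, 0, 0, 1, 0, 0, 0, 0, 0, 0, 1, 0, 0, 0, 0, 0, 0, 0, 0, 0, 0, 0]

π[0] = 0
j=1 s[j]='e': π[1]=0 (border '')
j=2 s[j]='a': π[2]=0 (border '')
j=3 s[j]='e': π[3]=0 (border '')
j=4 s[j]='b': π[4]=1 (border 'b')
j=5 s[j]='a': k: 1→0; π[5]=0 (border '')
j=6 s[j]='a': π[6]=0 (border '')
j=7 s[j]='a': π[7]=0 (border '')
j=8 s[j]='e': π[8]=0 (border '')
j=9 s[j]='b': π[9]=1 (border 'b')
j=10 s[j]='e': π[10]=2 (border 'be')
j=11 s[j]='f': k: 2→0; π[11]=0 (border '')
j=12 s[j]='f': π[12]=0 (border '')
j=13 s[j]='b': π[13]=1 (border 'b')
j=14 s[j]='c': k: 1→0; π[14]=0 (border '')
j=15 s[j]='e': π[15]=0 (border '')
j=16 s[j]='e': π[16]=0 (border '')
j=17 s[j]='e': π[17]=0 (border '')
j=18 s[j]='d': π[18]=0 (border '')
j=19 s[j]='d': π[19]=0 (border '')
j=20 s[j]='b': π[20]=1 (border 'b')
j=21 s[j]='a': k: 1→0; π[21]=0 (border '')
j=22 s[j]='f': π[22]=0 (border '')
j=23 s[j]='a': π[23]=0 (border '')
j=24 s[j]='c': π[24]=0 (border '')
j=25 s[j]='f': π[25]=0 (border '')
j=26 s[j]='c': π[26]=0 (border '')
j=27 s[j]='a': π[27]=0 (border '')
j=28 s[j]='e': π[28]=0 (border '')
j=29 s[j]='c': π[29]=0 (border '')
j=30 s[j]='d': π[30]=0 (border '')
j=31 s[j]='e': π[31]=0 (border '')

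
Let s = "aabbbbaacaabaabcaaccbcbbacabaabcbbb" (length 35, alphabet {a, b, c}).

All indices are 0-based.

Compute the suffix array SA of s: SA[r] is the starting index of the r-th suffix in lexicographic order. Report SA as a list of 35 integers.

rank→(start, suffix):
  0 → (9, 'aabaabcaaccbcbbacabaabcbbb')
  1 → (0, 'aabbbbaacaabaabcaaccbcbbacabaabcbbb')
  2 → (12, 'aabcaaccbcbbacabaabcbbb')
  3 → (28, 'aabcbbb')
  4 → (6, 'aacaabaabcaaccbcbbacabaabcbbb')
  5 → (16, 'aaccbcbbacabaabcbbb')
  6 → (10, 'abaabcaaccbcbbacabaabcbbb')
  7 → (26, 'abaabcbbb')
  8 → (1, 'abbbbaacaabaabcaaccbcbbacabaabcbbb')
  9 → (13, 'abcaaccbcbbacabaabcbbb')
  10 → (29, 'abcbbb')
  11 → (7, 'acaabaabcaaccbcbbacabaabcbbb')
  12 → (24, 'acabaabcbbb')
  13 → (17, 'accbcbbacabaabcbbb')
  14 → (34, 'b')
  15 → (11, 'baabcaaccbcbbacabaabcbbb')
  16 → (27, 'baabcbbb')
  17 → (5, 'baacaabaabcaaccbcbbacabaabcbbb')
  18 → (23, 'bacabaabcbbb')
  19 → (33, 'bb')
  20 → (4, 'bbaacaabaabcaaccbcbbacabaabcbbb')
  21 → (22, 'bbacabaabcbbb')
  22 → (32, 'bbb')
  23 → (3, 'bbbaacaabaabcaaccbcbbacabaabcbbb')
  24 → (2, 'bbbbaacaabaabcaaccbcbbacabaabcbbb')
  25 → (14, 'bcaaccbcbbacabaabcbbb')
  26 → (20, 'bcbbacabaabcbbb')
  27 → (30, 'bcbbb')
  28 → (8, 'caabaabcaaccbcbbacabaabcbbb')
  29 → (15, 'caaccbcbbacabaabcbbb')
  30 → (25, 'cabaabcbbb')
  31 → (21, 'cbbacabaabcbbb')
  32 → (31, 'cbbb')
  33 → (19, 'cbcbbacabaabcbbb')
  34 → (18, 'ccbcbbacabaabcbbb')

[9, 0, 12, 28, 6, 16, 10, 26, 1, 13, 29, 7, 24, 17, 34, 11, 27, 5, 23, 33, 4, 22, 32, 3, 2, 14, 20, 30, 8, 15, 25, 21, 31, 19, 18]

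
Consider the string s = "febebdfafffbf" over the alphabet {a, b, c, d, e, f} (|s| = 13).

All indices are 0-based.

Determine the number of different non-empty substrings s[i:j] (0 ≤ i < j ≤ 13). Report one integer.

81

sorted suffixes:
  #0 SA[0]=7  'afffbf'
  #1 SA[1]=4  'bdfafffbf'
  #2 SA[2]=2  'bebdfafffbf'
  #3 SA[3]=11  'bf'
  #4 SA[4]=5  'dfafffbf'
  #5 SA[5]=3  'ebdfafffbf'
  #6 SA[6]=1  'ebebdfafffbf'
  #7 SA[7]=12  'f'
  #8 SA[8]=6  'fafffbf'
  #9 SA[9]=10  'fbf'
  #10 SA[10]=0  'febebdfafffbf'
  #11 SA[11]=9  'ffbf'
  #12 SA[12]=8  'fffbf'

SA = [7, 4, 2, 11, 5, 3, 1, 12, 6, 10, 0, 9, 8]
[i] adj suffixes → lcp
  [1] 7/4 → 0 ('')
  [2] 4/2 → 1 ('b')
  [3] 2/11 → 1 ('b')
  [4] 11/5 → 0 ('')
  [5] 5/3 → 0 ('')
  [6] 3/1 → 2 ('eb')
  [7] 1/12 → 0 ('')
  [8] 12/6 → 1 ('f')
  [9] 6/10 → 1 ('f')
  [10] 10/0 → 1 ('f')
  [11] 0/9 → 1 ('f')
  [12] 9/8 → 2 ('ff')

n(n+1)/2 = 13·14/2 = 91
Σ LCP = 0 + 0 + 1 + 1 + 0 + 0 + 2 + 0 + 1 + 1 + 1 + 1 + 2 = 10
distinct = 91 − 10 = 81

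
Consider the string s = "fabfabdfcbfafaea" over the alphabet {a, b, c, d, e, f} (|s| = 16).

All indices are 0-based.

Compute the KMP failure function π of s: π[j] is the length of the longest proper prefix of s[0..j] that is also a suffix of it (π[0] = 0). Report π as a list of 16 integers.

π[0] = 0
j=1 s[j]='a': π[1]=0 (border '')
j=2 s[j]='b': π[2]=0 (border '')
j=3 s[j]='f': π[3]=1 (border 'f')
j=4 s[j]='a': π[4]=2 (border 'fa')
j=5 s[j]='b': π[5]=3 (border 'fab')
j=6 s[j]='d': k: 3→0; π[6]=0 (border '')
j=7 s[j]='f': π[7]=1 (border 'f')
j=8 s[j]='c': k: 1→0; π[8]=0 (border '')
j=9 s[j]='b': π[9]=0 (border '')
j=10 s[j]='f': π[10]=1 (border 'f')
j=11 s[j]='a': π[11]=2 (border 'fa')
j=12 s[j]='f': k: 2→0; π[12]=1 (border 'f')
j=13 s[j]='a': π[13]=2 (border 'fa')
j=14 s[j]='e': k: 2→0; π[14]=0 (border '')
j=15 s[j]='a': π[15]=0 (border '')

[0, 0, 0, 1, 2, 3, 0, 1, 0, 0, 1, 2, 1, 2, 0, 0]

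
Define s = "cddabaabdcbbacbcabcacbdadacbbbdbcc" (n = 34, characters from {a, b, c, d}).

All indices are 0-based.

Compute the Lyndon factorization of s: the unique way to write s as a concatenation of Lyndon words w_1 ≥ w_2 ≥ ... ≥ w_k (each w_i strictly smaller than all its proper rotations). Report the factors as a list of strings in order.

emit factor 1: 'cdd' (i=0, period=3)
emit factor 2: 'ab' (i=3, period=2)
emit factor 3: 'aabdcbbacbcabcacbdadacbbbdbcc' (i=5, period=29)

["cdd", "ab", "aabdcbbacbcabcacbdadacbbbdbcc"]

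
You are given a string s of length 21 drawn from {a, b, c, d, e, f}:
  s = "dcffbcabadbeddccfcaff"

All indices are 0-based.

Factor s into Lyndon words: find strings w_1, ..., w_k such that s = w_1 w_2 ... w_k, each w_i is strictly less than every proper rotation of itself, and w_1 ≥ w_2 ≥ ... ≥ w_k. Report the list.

emit factor 1: 'd' (i=0, period=1)
emit factor 2: 'cff' (i=1, period=3)
emit factor 3: 'bc' (i=4, period=2)
emit factor 4: 'abadbeddccfcaff' (i=6, period=15)

["d", "cff", "bc", "abadbeddccfcaff"]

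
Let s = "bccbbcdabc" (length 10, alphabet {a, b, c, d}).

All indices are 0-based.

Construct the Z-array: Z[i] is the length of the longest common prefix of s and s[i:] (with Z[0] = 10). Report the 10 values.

Z[0]=10
i=1: i≥r, start 0; Z[1]=0
i=2: i≥r, start 0; Z[2]=0
i=3: i≥r, start 0; Z[3]=1 grow→box=[3,4)
i=4: i≥r, start 0; Z[4]=2 grow→box=[4,6)
i=5: min(r-i=1, Z[1]=0)=0; Z[5]=0
i=6: i≥r, start 0; Z[6]=0
i=7: i≥r, start 0; Z[7]=0
i=8: i≥r, start 0; Z[8]=2 grow→box=[8,10)
i=9: min(r-i=1, Z[1]=0)=0; Z[9]=0

[10, 0, 0, 1, 2, 0, 0, 0, 2, 0]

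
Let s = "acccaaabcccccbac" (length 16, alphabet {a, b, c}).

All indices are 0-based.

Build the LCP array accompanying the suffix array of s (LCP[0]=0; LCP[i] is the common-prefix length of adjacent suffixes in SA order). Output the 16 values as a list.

rank→(start, suffix):
  0 → (4, 'aaabcccccbac')
  1 → (5, 'aabcccccbac')
  2 → (6, 'abcccccbac')
  3 → (14, 'ac')
  4 → (0, 'acccaaabcccccbac')
  5 → (13, 'bac')
  6 → (7, 'bcccccbac')
  7 → (15, 'c')
  8 → (3, 'caaabcccccbac')
  9 → (12, 'cbac')
  10 → (2, 'ccaaabcccccbac')
  11 → (11, 'ccbac')
  12 → (1, 'cccaaabcccccbac')
  13 → (10, 'cccbac')
  14 → (9, 'ccccbac')
  15 → (8, 'cccccbac')

SA = [4, 5, 6, 14, 0, 13, 7, 15, 3, 12, 2, 11, 1, 10, 9, 8]
i: (SA[i-1],SA[i]) lcp shared
  1: (4,5) 2 'aa'
  2: (5,6) 1 'a'
  3: (6,14) 1 'a'
  4: (14,0) 2 'ac'
  5: (0,13) 0 ''
  6: (13,7) 1 'b'
  7: (7,15) 0 ''
  8: (15,3) 1 'c'
  9: (3,12) 1 'c'
  10: (12,2) 1 'c'
  11: (2,11) 2 'cc'
  12: (11,1) 2 'cc'
  13: (1,10) 3 'ccc'
  14: (10,9) 3 'ccc'
  15: (9,8) 4 'cccc'

[0, 2, 1, 1, 2, 0, 1, 0, 1, 1, 1, 2, 2, 3, 3, 4]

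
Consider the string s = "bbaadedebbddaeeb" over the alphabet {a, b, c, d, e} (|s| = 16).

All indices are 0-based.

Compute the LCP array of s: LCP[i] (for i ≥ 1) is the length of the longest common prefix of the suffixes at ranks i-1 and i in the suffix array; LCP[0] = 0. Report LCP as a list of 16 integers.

rank→(start, suffix):
  0 → (2, 'aadedebbddaeeb')
  1 → (3, 'adedebbddaeeb')
  2 → (12, 'aeeb')
  3 → (15, 'b')
  4 → (1, 'baadedebbddaeeb')
  5 → (0, 'bbaadedebbddaeeb')
  6 → (8, 'bbddaeeb')
  7 → (9, 'bddaeeb')
  8 → (11, 'daeeb')
  9 → (10, 'ddaeeb')
  10 → (6, 'debbddaeeb')
  11 → (4, 'dedebbddaeeb')
  12 → (14, 'eb')
  13 → (7, 'ebbddaeeb')
  14 → (5, 'edebbddaeeb')
  15 → (13, 'eeb')

SA = [2, 3, 12, 15, 1, 0, 8, 9, 11, 10, 6, 4, 14, 7, 5, 13]
[i] adj suffixes → lcp
  [1] 2/3 → 1 ('a')
  [2] 3/12 → 1 ('a')
  [3] 12/15 → 0 ('')
  [4] 15/1 → 1 ('b')
  [5] 1/0 → 1 ('b')
  [6] 0/8 → 2 ('bb')
  [7] 8/9 → 1 ('b')
  [8] 9/11 → 0 ('')
  [9] 11/10 → 1 ('d')
  [10] 10/6 → 1 ('d')
  [11] 6/4 → 2 ('de')
  [12] 4/14 → 0 ('')
  [13] 14/7 → 2 ('eb')
  [14] 7/5 → 1 ('e')
  [15] 5/13 → 1 ('e')

[0, 1, 1, 0, 1, 1, 2, 1, 0, 1, 1, 2, 0, 2, 1, 1]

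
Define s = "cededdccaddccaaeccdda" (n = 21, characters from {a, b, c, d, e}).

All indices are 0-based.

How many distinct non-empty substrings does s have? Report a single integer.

rank→(start, suffix):
  0 → (20, 'a')
  1 → (13, 'aaeccdda')
  2 → (8, 'addccaaeccdda')
  3 → (14, 'aeccdda')
  4 → (12, 'caaeccdda')
  5 → (7, 'caddccaaeccdda')
  6 → (11, 'ccaaeccdda')
  7 → (6, 'ccaddccaaeccdda')
  8 → (16, 'ccdda')
  9 → (17, 'cdda')
  10 → (0, 'cededdccaddccaaeccdda')
  11 → (19, 'da')
  12 → (10, 'dccaaeccdda')
  13 → (5, 'dccaddccaaeccdda')
  14 → (18, 'dda')
  15 → (9, 'ddccaaeccdda')
  16 → (4, 'ddccaddccaaeccdda')
  17 → (2, 'deddccaddccaaeccdda')
  18 → (15, 'eccdda')
  19 → (3, 'eddccaddccaaeccdda')
  20 → (1, 'ededdccaddccaaeccdda')

SA = [20, 13, 8, 14, 12, 7, 11, 6, 16, 17, 0, 19, 10, 5, 18, 9, 4, 2, 15, 3, 1]
rank  pair      lcp
   1  s[20:],s[13:]  1  'a'
   2  s[13:],s[8:]  1  'a'
   3  s[8:],s[14:]  1  'a'
   4  s[14:],s[12:]  0  ''
   5  s[12:],s[7:]  2  'ca'
   6  s[7:],s[11:]  1  'c'
   7  s[11:],s[6:]  3  'cca'
   8  s[6:],s[16:]  2  'cc'
   9  s[16:],s[17:]  1  'c'
  10  s[17:],s[0:]  1  'c'
  11  s[0:],s[19:]  0  ''
  12  s[19:],s[10:]  1  'd'
  13  s[10:],s[5:]  4  'dcca'
  14  s[5:],s[18:]  1  'd'
  15  s[18:],s[9:]  2  'dd'
  16  s[9:],s[4:]  5  'ddcca'
  17  s[4:],s[2:]  1  'd'
  18  s[2:],s[15:]  0  ''
  19  s[15:],s[3:]  1  'e'
  20  s[3:],s[1:]  2  'ed'

n(n+1)/2 = 21·22/2 = 231
Σ LCP = 0 + 1 + 1 + 1 + 0 + 2 + 1 + 3 + 2 + 1 + 1 + 0 + 1 + 4 + 1 + 2 + 5 + 1 + 0 + 1 + 2 = 30
distinct = 231 − 30 = 201

201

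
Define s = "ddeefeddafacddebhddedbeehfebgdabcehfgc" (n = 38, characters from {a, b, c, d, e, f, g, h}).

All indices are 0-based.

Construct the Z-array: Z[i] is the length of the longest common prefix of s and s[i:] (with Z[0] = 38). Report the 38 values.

Z[0]=38
i=1: fresh scan; Z[1]=1 grow→box=[1,2)
i=2: fresh scan; Z[2]=0
i=3: fresh scan; Z[3]=0
i=4: fresh scan; Z[4]=0
i=5: fresh scan; Z[5]=0
i=6: fresh scan; Z[6]=2 grow→box=[6,8)
i=7: min(r-i=1, Z[1]=1)=1; Z[7]=1
i=8: fresh scan; Z[8]=0
i=9: fresh scan; Z[9]=0
i=10: fresh scan; Z[10]=0
i=11: fresh scan; Z[11]=0
i=12: fresh scan; Z[12]=3 grow→box=[12,15)
i=13: min(r-i=2, Z[1]=1)=1; Z[13]=1
i=14: min(r-i=1, Z[2]=0)=0; Z[14]=0
i=15: fresh scan; Z[15]=0
i=16: fresh scan; Z[16]=0
i=17: fresh scan; Z[17]=3 grow→box=[17,20)
i=18: min(r-i=2, Z[1]=1)=1; Z[18]=1
i=19: min(r-i=1, Z[2]=0)=0; Z[19]=0
i=20: fresh scan; Z[20]=1 grow→box=[20,21)
i=21: fresh scan; Z[21]=0
i=22: fresh scan; Z[22]=0
i=23: fresh scan; Z[23]=0
i=24: fresh scan; Z[24]=0
i=25: fresh scan; Z[25]=0
i=26: fresh scan; Z[26]=0
i=27: fresh scan; Z[27]=0
i=28: fresh scan; Z[28]=0
i=29: fresh scan; Z[29]=1 grow→box=[29,30)
i=30: fresh scan; Z[30]=0
i=31: fresh scan; Z[31]=0
i=32: fresh scan; Z[32]=0
i=33: fresh scan; Z[33]=0
i=34: fresh scan; Z[34]=0
i=35: fresh scan; Z[35]=0
i=36: fresh scan; Z[36]=0
i=37: fresh scan; Z[37]=0

[38, 1, 0, 0, 0, 0, 2, 1, 0, 0, 0, 0, 3, 1, 0, 0, 0, 3, 1, 0, 1, 0, 0, 0, 0, 0, 0, 0, 0, 1, 0, 0, 0, 0, 0, 0, 0, 0]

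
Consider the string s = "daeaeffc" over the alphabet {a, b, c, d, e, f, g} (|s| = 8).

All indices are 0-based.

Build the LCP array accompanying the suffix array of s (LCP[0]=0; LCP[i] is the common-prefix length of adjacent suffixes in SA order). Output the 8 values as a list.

[0, 2, 0, 0, 0, 1, 0, 1]

rank→(start, suffix):
  0 → (1, 'aeaeffc')
  1 → (3, 'aeffc')
  2 → (7, 'c')
  3 → (0, 'daeaeffc')
  4 → (2, 'eaeffc')
  5 → (4, 'effc')
  6 → (6, 'fc')
  7 → (5, 'ffc')

SA = [1, 3, 7, 0, 2, 4, 6, 5]
[i] adj suffixes → lcp
  [1] 1/3 → 2 ('ae')
  [2] 3/7 → 0 ('')
  [3] 7/0 → 0 ('')
  [4] 0/2 → 0 ('')
  [5] 2/4 → 1 ('e')
  [6] 4/6 → 0 ('')
  [7] 6/5 → 1 ('f')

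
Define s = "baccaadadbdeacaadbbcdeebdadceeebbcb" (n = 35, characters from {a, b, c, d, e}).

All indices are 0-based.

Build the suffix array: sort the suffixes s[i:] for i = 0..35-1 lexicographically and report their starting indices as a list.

sorted suffixes:
  #0 SA[0]=4  'aadadbdeacaadbbcdeebdadceeebbcb'
  #1 SA[1]=14  'aadbbcdeebdadceeebbcb'
  #2 SA[2]=12  'acaadbbcdeebdadceeebbcb'
  #3 SA[3]=1  'accaadadbdeacaadbbcdeebdadceeebbcb'
  #4 SA[4]=5  'adadbdeacaadbbcdeebdadceeebbcb'
  #5 SA[5]=15  'adbbcdeebdadceeebbcb'
  #6 SA[6]=7  'adbdeacaadbbcdeebdadceeebbcb'
  #7 SA[7]=25  'adceeebbcb'
  #8 SA[8]=34  'b'
  #9 SA[9]=0  'baccaadadbdeacaadbbcdeebdadceeebbcb'
  #10 SA[10]=31  'bbcb'
  #11 SA[11]=17  'bbcdeebdadceeebbcb'
  #12 SA[12]=32  'bcb'
  #13 SA[13]=18  'bcdeebdadceeebbcb'
  #14 SA[14]=23  'bdadceeebbcb'
  #15 SA[15]=9  'bdeacaadbbcdeebdadceeebbcb'
  #16 SA[16]=3  'caadadbdeacaadbbcdeebdadceeebbcb'
  #17 SA[17]=13  'caadbbcdeebdadceeebbcb'
  #18 SA[18]=33  'cb'
  #19 SA[19]=2  'ccaadadbdeacaadbbcdeebdadceeebbcb'
  #20 SA[20]=19  'cdeebdadceeebbcb'
  #21 SA[21]=27  'ceeebbcb'
  #22 SA[22]=6  'dadbdeacaadbbcdeebdadceeebbcb'
  #23 SA[23]=24  'dadceeebbcb'
  #24 SA[24]=16  'dbbcdeebdadceeebbcb'
  #25 SA[25]=8  'dbdeacaadbbcdeebdadceeebbcb'
  #26 SA[26]=26  'dceeebbcb'
  #27 SA[27]=10  'deacaadbbcdeebdadceeebbcb'
  #28 SA[28]=20  'deebdadceeebbcb'
  #29 SA[29]=11  'eacaadbbcdeebdadceeebbcb'
  #30 SA[30]=30  'ebbcb'
  #31 SA[31]=22  'ebdadceeebbcb'
  #32 SA[32]=29  'eebbcb'
  #33 SA[33]=21  'eebdadceeebbcb'
  #34 SA[34]=28  'eeebbcb'

[4, 14, 12, 1, 5, 15, 7, 25, 34, 0, 31, 17, 32, 18, 23, 9, 3, 13, 33, 2, 19, 27, 6, 24, 16, 8, 26, 10, 20, 11, 30, 22, 29, 21, 28]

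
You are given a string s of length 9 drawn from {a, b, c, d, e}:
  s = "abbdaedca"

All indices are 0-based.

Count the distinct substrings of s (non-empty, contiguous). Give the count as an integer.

41

sorted suffixes:
  #0 SA[0]=8  'a'
  #1 SA[1]=0  'abbdaedca'
  #2 SA[2]=4  'aedca'
  #3 SA[3]=1  'bbdaedca'
  #4 SA[4]=2  'bdaedca'
  #5 SA[5]=7  'ca'
  #6 SA[6]=3  'daedca'
  #7 SA[7]=6  'dca'
  #8 SA[8]=5  'edca'

SA = [8, 0, 4, 1, 2, 7, 3, 6, 5]
i: (SA[i-1],SA[i]) lcp shared
  1: (8,0) 1 'a'
  2: (0,4) 1 'a'
  3: (4,1) 0 ''
  4: (1,2) 1 'b'
  5: (2,7) 0 ''
  6: (7,3) 0 ''
  7: (3,6) 1 'd'
  8: (6,5) 0 ''

n(n+1)/2 = 9·10/2 = 45
Σ LCP = 0 + 1 + 1 + 0 + 1 + 0 + 0 + 1 + 0 = 4
distinct = 45 − 4 = 41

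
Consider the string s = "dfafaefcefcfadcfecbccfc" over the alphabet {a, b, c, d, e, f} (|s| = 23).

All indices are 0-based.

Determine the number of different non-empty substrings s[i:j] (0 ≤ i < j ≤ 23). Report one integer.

rank | idx | suffix
   0 |  12 | adcfecbccfc
   1 |   4 | aefcefcfadcfecbccfc
   2 |   2 | afaefcefcfadcfecbccfc
   3 |  18 | bccfc
   4 |  22 | c
   5 |  17 | cbccfc
   6 |  19 | ccfc
   7 |   7 | cefcfadcfecbccfc
   8 |  10 | cfadcfecbccfc
   9 |  20 | cfc
  10 |  14 | cfecbccfc
  11 |  13 | dcfecbccfc
  12 |   0 | dfafaefcefcfadcfecbccfc
  13 |  16 | ecbccfc
  14 |   5 | efcefcfadcfecbccfc
  15 |   8 | efcfadcfecbccfc
  16 |  11 | fadcfecbccfc
  17 |   3 | faefcefcfadcfecbccfc
  18 |   1 | fafaefcefcfadcfecbccfc
  19 |  21 | fc
  20 |   6 | fcefcfadcfecbccfc
  21 |   9 | fcfadcfecbccfc
  22 |  15 | fecbccfc

SA = [12, 4, 2, 18, 22, 17, 19, 7, 10, 20, 14, 13, 0, 16, 5, 8, 11, 3, 1, 21, 6, 9, 15]
[i] adj suffixes → lcp
  [1] 12/4 → 1 ('a')
  [2] 4/2 → 1 ('a')
  [3] 2/18 → 0 ('')
  [4] 18/22 → 0 ('')
  [5] 22/17 → 1 ('c')
  [6] 17/19 → 1 ('c')
  [7] 19/7 → 1 ('c')
  [8] 7/10 → 1 ('c')
  [9] 10/20 → 2 ('cf')
  [10] 20/14 → 2 ('cf')
  [11] 14/13 → 0 ('')
  [12] 13/0 → 1 ('d')
  [13] 0/16 → 0 ('')
  [14] 16/5 → 1 ('e')
  [15] 5/8 → 3 ('efc')
  [16] 8/11 → 0 ('')
  [17] 11/3 → 2 ('fa')
  [18] 3/1 → 2 ('fa')
  [19] 1/21 → 1 ('f')
  [20] 21/6 → 2 ('fc')
  [21] 6/9 → 2 ('fc')
  [22] 9/15 → 1 ('f')

n(n+1)/2 = 23·24/2 = 276
Σ LCP = 0 + 1 + 1 + 0 + 0 + 1 + 1 + 1 + 1 + 2 + 2 + 0 + 1 + 0 + 1 + 3 + 0 + 2 + 2 + 1 + 2 + 2 + 1 = 25
distinct = 276 − 25 = 251

251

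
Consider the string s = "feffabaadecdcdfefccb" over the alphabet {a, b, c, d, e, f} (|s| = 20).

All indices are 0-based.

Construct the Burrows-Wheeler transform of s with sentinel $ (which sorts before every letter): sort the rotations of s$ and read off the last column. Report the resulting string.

rank  rotation               last
    0  $feffabaadecdcdfefccb  b
    1  aadecdcdfefccb$feffab  b
    2  abaadecdcdfefccb$feff  f
    3  adecdcdfefccb$feffaba  a
    4  b$feffabaadecdcdfefcc  c
    5  baadecdcdfefccb$feffa  a
    6  cb$feffabaadecdcdfefc  c
    7  ccb$feffabaadecdcdfef  f
    8  cdcdfefccb$feffabaade  e
    9  cdfefccb$feffabaadecd  d
   10  dcdfefccb$feffabaadec  c
   11  decdcdfefccb$feffabaa  a
   12  dfefccb$feffabaadecdc  c
   13  ecdcdfefccb$feffabaad  d
   14  efccb$feffabaadecdcdf  f
   15  effabaadecdcdfefccb$f  f
   16  fabaadecdcdfefccb$fef  f
   17  fccb$feffabaadecdcdfe  e
   18  fefccb$feffabaadecdcd  d
   19  feffabaadecdcdfefccb$  $
   20  ffabaadecdcdfefccb$fe  e

bbfacacfedcacdfffed$e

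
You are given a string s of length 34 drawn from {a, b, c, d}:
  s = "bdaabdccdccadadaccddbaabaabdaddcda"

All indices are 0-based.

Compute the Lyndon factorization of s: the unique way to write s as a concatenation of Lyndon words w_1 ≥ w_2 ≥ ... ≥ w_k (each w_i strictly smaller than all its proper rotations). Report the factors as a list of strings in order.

emit factor 1: 'bd' (i=0, period=2)
emit factor 2: 'aabdccdccadadaccddb' (i=2, period=19)
emit factor 3: 'aabaabdaddcd' (i=21, period=12)
emit factor 4: 'a' (i=33, period=1)

["bd", "aabdccdccadadaccddb", "aabaabdaddcd", "a"]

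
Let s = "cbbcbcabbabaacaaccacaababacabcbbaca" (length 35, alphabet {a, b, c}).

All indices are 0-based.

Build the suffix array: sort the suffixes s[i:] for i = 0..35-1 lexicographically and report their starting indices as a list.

[34, 20, 11, 14, 9, 21, 23, 6, 27, 32, 18, 12, 25, 15, 10, 8, 22, 31, 24, 7, 30, 1, 4, 28, 2, 33, 19, 13, 5, 26, 17, 29, 0, 3, 16]

sorted suffixes:
  #0 SA[0]=34  'a'
  #1 SA[1]=20  'aababacabcbbaca'
  #2 SA[2]=11  'aacaaccacaababacabcbbaca'
  #3 SA[3]=14  'aaccacaababacabcbbaca'
  #4 SA[4]=9  'abaacaaccacaababacabcbbaca'
  #5 SA[5]=21  'ababacabcbbaca'
  #6 SA[6]=23  'abacabcbbaca'
  #7 SA[7]=6  'abbabaacaaccacaababacabcbbaca'
  #8 SA[8]=27  'abcbbaca'
  #9 SA[9]=32  'aca'
  #10 SA[10]=18  'acaababacabcbbaca'
  #11 SA[11]=12  'acaaccacaababacabcbbaca'
  #12 SA[12]=25  'acabcbbaca'
  #13 SA[13]=15  'accacaababacabcbbaca'
  #14 SA[14]=10  'baacaaccacaababacabcbbaca'
  #15 SA[15]=8  'babaacaaccacaababacabcbbaca'
  #16 SA[16]=22  'babacabcbbaca'
  #17 SA[17]=31  'baca'
  #18 SA[18]=24  'bacabcbbaca'
  #19 SA[19]=7  'bbabaacaaccacaababacabcbbaca'
  #20 SA[20]=30  'bbaca'
  #21 SA[21]=1  'bbcbcabbabaacaaccacaababacabcbbaca'
  #22 SA[22]=4  'bcabbabaacaaccacaababacabcbbaca'
  #23 SA[23]=28  'bcbbaca'
  #24 SA[24]=2  'bcbcabbabaacaaccacaababacabcbbaca'
  #25 SA[25]=33  'ca'
  #26 SA[26]=19  'caababacabcbbaca'
  #27 SA[27]=13  'caaccacaababacabcbbaca'
  #28 SA[28]=5  'cabbabaacaaccacaababacabcbbaca'
  #29 SA[29]=26  'cabcbbaca'
  #30 SA[30]=17  'cacaababacabcbbaca'
  #31 SA[31]=29  'cbbaca'
  #32 SA[32]=0  'cbbcbcabbabaacaaccacaababacabcbbaca'
  #33 SA[33]=3  'cbcabbabaacaaccacaababacabcbbaca'
  #34 SA[34]=16  'ccacaababacabcbbaca'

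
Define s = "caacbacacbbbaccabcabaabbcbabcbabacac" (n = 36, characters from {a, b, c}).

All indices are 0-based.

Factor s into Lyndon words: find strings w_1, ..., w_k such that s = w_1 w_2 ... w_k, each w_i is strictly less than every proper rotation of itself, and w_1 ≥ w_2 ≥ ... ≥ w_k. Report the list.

["c", "aacbacacbbbaccabcab", "aabbcbabcbabacac"]

emit factor 1: 'c' (i=0, period=1)
emit factor 2: 'aacbacacbbbaccabcab' (i=1, period=19)
emit factor 3: 'aabbcbabcbabacac' (i=20, period=16)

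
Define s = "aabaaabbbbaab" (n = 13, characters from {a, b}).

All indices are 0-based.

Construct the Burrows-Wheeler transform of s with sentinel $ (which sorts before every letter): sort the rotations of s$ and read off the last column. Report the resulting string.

rank  rotation        last
    0  $aabaaabbbbaab  b
    1  aaabbbbaab$aab  b
    2  aab$aabaaabbbb  b
    3  aabaaabbbbaab$  $
    4  aabbbbaab$aaba  a
    5  ab$aabaaabbbba  a
    6  abaaabbbbaab$a  a
    7  abbbbaab$aabaa  a
    8  b$aabaaabbbbaa  a
    9  baaabbbbaab$aa  a
   10  baab$aabaaabbb  b
   11  bbaab$aabaaabb  b
   12  bbbaab$aabaaab  b
   13  bbbbaab$aabaaa  a

bbb$aaaaaabbba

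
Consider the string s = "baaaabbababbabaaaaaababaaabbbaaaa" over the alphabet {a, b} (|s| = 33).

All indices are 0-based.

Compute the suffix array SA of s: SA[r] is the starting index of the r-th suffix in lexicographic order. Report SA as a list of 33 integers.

[32, 31, 30, 29, 14, 15, 16, 1, 17, 2, 23, 18, 3, 24, 12, 21, 19, 7, 9, 4, 25, 28, 13, 0, 22, 11, 20, 6, 8, 27, 10, 5, 26]

rank→(start, suffix):
  0 → (32, 'a')
  1 → (31, 'aa')
  2 → (30, 'aaa')
  3 → (29, 'aaaa')
  4 → (14, 'aaaaaababaaabbbaaaa')
  5 → (15, 'aaaaababaaabbbaaaa')
  6 → (16, 'aaaababaaabbbaaaa')
  7 → (1, 'aaaabbababbabaaaaaababaaabbbaaaa')
  8 → (17, 'aaababaaabbbaaaa')
  9 → (2, 'aaabbababbabaaaaaababaaabbbaaaa')
  10 → (23, 'aaabbbaaaa')
  11 → (18, 'aababaaabbbaaaa')
  12 → (3, 'aabbababbabaaaaaababaaabbbaaaa')
  13 → (24, 'aabbbaaaa')
  14 → (12, 'abaaaaaababaaabbbaaaa')
  15 → (21, 'abaaabbbaaaa')
  16 → (19, 'ababaaabbbaaaa')
  17 → (7, 'ababbabaaaaaababaaabbbaaaa')
  18 → (9, 'abbabaaaaaababaaabbbaaaa')
  19 → (4, 'abbababbabaaaaaababaaabbbaaaa')
  20 → (25, 'abbbaaaa')
  21 → (28, 'baaaa')
  22 → (13, 'baaaaaababaaabbbaaaa')
  23 → (0, 'baaaabbababbabaaaaaababaaabbbaaaa')
  24 → (22, 'baaabbbaaaa')
  25 → (11, 'babaaaaaababaaabbbaaaa')
  26 → (20, 'babaaabbbaaaa')
  27 → (6, 'bababbabaaaaaababaaabbbaaaa')
  28 → (8, 'babbabaaaaaababaaabbbaaaa')
  29 → (27, 'bbaaaa')
  30 → (10, 'bbabaaaaaababaaabbbaaaa')
  31 → (5, 'bbababbabaaaaaababaaabbbaaaa')
  32 → (26, 'bbbaaaa')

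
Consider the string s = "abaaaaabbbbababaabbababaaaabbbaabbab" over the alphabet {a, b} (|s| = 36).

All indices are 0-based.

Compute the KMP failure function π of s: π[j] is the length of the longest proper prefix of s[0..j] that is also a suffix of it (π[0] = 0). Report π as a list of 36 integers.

[0, 0, 1, 1, 1, 1, 1, 2, 0, 0, 0, 1, 2, 3, 2, 3, 4, 2, 0, 1, 2, 3, 2, 3, 4, 5, 6, 2, 0, 0, 1, 1, 2, 0, 1, 2]

π[0] = 0
j=1 s[j]='b': π[1]=0 (border '')
j=2 s[j]='a': π[2]=1 (border 'a')
j=3 s[j]='a': k: 1→0; π[3]=1 (border 'a')
j=4 s[j]='a': k: 1→0; π[4]=1 (border 'a')
j=5 s[j]='a': k: 1→0; π[5]=1 (border 'a')
j=6 s[j]='a': k: 1→0; π[6]=1 (border 'a')
j=7 s[j]='b': π[7]=2 (border 'ab')
j=8 s[j]='b': k: 2→0; π[8]=0 (border '')
j=9 s[j]='b': π[9]=0 (border '')
j=10 s[j]='b': π[10]=0 (border '')
j=11 s[j]='a': π[11]=1 (border 'a')
j=12 s[j]='b': π[12]=2 (border 'ab')
j=13 s[j]='a': π[13]=3 (border 'aba')
j=14 s[j]='b': k: 3→1; π[14]=2 (border 'ab')
j=15 s[j]='a': π[15]=3 (border 'aba')
j=16 s[j]='a': π[16]=4 (border 'abaa')
j=17 s[j]='b': k: 4→1; π[17]=2 (border 'ab')
j=18 s[j]='b': k: 2→0; π[18]=0 (border '')
j=19 s[j]='a': π[19]=1 (border 'a')
j=20 s[j]='b': π[20]=2 (border 'ab')
j=21 s[j]='a': π[21]=3 (border 'aba')
j=22 s[j]='b': k: 3→1; π[22]=2 (border 'ab')
j=23 s[j]='a': π[23]=3 (border 'aba')
j=24 s[j]='a': π[24]=4 (border 'abaa')
j=25 s[j]='a': π[25]=5 (border 'abaaa')
j=26 s[j]='a': π[26]=6 (border 'abaaaa')
j=27 s[j]='b': k: 6→1; π[27]=2 (border 'ab')
j=28 s[j]='b': k: 2→0; π[28]=0 (border '')
j=29 s[j]='b': π[29]=0 (border '')
j=30 s[j]='a': π[30]=1 (border 'a')
j=31 s[j]='a': k: 1→0; π[31]=1 (border 'a')
j=32 s[j]='b': π[32]=2 (border 'ab')
j=33 s[j]='b': k: 2→0; π[33]=0 (border '')
j=34 s[j]='a': π[34]=1 (border 'a')
j=35 s[j]='b': π[35]=2 (border 'ab')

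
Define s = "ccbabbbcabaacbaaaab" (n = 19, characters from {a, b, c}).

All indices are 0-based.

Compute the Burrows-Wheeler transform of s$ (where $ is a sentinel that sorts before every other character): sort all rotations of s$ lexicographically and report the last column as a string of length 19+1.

bbaabacbaacacabbbac$

rank  rotation              last
    0  $ccbabbbcabaacbaaaab  b
    1  aaaab$ccbabbbcabaacb  b
    2  aaab$ccbabbbcabaacba  a
    3  aab$ccbabbbcabaacbaa  a
    4  aacbaaaab$ccbabbbcab  b
    5  ab$ccbabbbcabaacbaaa  a
    6  abaacbaaaab$ccbabbbc  c
    7  abbbcabaacbaaaab$ccb  b
    8  acbaaaab$ccbabbbcaba  a
    9  b$ccbabbbcabaacbaaaa  a
   10  baaaab$ccbabbbcabaac  c
   11  baacbaaaab$ccbabbbca  a
   12  babbbcabaacbaaaab$cc  c
   13  bbbcabaacbaaaab$ccba  a
   14  bbcabaacbaaaab$ccbab  b
   15  bcabaacbaaaab$ccbabb  b
   16  cabaacbaaaab$ccbabbb  b
   17  cbaaaab$ccbabbbcabaa  a
   18  cbabbbcabaacbaaaab$c  c
   19  ccbabbbcabaacbaaaab$  $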